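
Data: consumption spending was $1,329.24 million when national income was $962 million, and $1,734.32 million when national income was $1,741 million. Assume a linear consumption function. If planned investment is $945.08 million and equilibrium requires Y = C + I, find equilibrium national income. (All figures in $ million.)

MPC = (1734.32 − 1329.24)/(1741 − 962) = 405.08/779 = 0.52
a = 1329.24 − 0.52(962) = 829
Equilibrium: Y = 829 + 0.52Y + 945.08
0.48Y = 1774.08, so Y = 1774.08/0.48 = 3696

Y = 3696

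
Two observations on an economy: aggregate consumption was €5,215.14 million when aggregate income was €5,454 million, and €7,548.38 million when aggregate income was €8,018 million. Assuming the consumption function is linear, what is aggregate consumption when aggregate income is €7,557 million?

C = 7128.87

MPC = (7548.38 − 5215.14)/(8018 − 5454) = 2333.24/2564 = 0.91
a = 5215.14 − 0.91(5454) = 5215.14 − 4963.14 = 252
C = 252 + 0.91(7557) = 252 + 6876.87 = 7128.87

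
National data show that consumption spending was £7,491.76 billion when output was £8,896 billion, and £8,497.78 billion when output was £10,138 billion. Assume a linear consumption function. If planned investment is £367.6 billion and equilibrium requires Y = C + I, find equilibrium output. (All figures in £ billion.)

MPC = (8497.78 − 7491.76)/(10138 − 8896) = 1006.02/1242 = 0.81
a = 7491.76 − 0.81(8896) = 286
Equilibrium: Y = 286 + 0.81Y + 367.6
0.19Y = 653.6, so Y = 653.6/0.19 = 3440

Y = 3440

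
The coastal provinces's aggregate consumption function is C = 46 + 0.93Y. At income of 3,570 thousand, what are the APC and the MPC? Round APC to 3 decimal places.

MPC = 0.93 (the slope of the consumption function)
C = 46 + 0.93(3570) = 3366.1, so APC = 3366.1/3570 = 0.943

APC = 0.943; MPC = 0.93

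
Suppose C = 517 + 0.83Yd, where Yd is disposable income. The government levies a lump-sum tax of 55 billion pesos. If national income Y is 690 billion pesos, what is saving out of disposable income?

Yd = Y − T = 690 − 55 = 635
C = 517 + 0.83(635) = 517 + 527.05 = 1044.05
S = Yd − C = 635 − 1044.05 = -409.05

S = -409.05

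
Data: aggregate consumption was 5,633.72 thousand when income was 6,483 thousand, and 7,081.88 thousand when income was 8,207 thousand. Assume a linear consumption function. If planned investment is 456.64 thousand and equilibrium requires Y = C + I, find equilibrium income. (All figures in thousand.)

Y = 4029

MPC = (7081.88 − 5633.72)/(8207 − 6483) = 1448.16/1724 = 0.84
a = 5633.72 − 0.84(6483) = 188
Equilibrium: Y = 188 + 0.84Y + 456.64
0.16Y = 644.64, so Y = 644.64/0.16 = 4029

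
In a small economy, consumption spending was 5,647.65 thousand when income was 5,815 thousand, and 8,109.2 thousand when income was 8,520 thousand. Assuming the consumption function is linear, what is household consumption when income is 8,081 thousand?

C = 7709.71

MPC = (8109.2 − 5647.65)/(8520 − 5815) = 2461.55/2705 = 0.91
a = 5647.65 − 0.91(5815) = 5647.65 − 5291.65 = 356
C = 356 + 0.91(8081) = 356 + 7353.71 = 7709.71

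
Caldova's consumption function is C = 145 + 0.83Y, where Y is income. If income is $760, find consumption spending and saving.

C = 775.8; S = -15.8

C = 145 + 0.83(760) = 145 + 630.8 = 775.8
S = Y − C = 760 − 775.8 = -15.8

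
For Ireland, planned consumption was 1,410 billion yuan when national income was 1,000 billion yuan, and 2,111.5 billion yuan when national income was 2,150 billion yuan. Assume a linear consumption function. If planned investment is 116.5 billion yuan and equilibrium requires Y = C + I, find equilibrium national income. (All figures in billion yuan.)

Y = 2350

MPC = (2111.5 − 1410)/(2150 − 1000) = 701.5/1150 = 0.61
a = 1410 − 0.61(1000) = 800
Equilibrium: Y = 800 + 0.61Y + 116.5
0.39Y = 916.5, so Y = 916.5/0.39 = 2350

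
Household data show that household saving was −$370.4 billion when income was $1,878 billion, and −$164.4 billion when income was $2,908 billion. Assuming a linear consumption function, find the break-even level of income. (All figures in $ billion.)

MPS = ΔS/ΔY = (-164.4 − (-370.4))/(2908 − 1878) = 206/1030 = 0.2
MPC = 1 − MPS = 0.8
From S(1878) = -370.4: −a + 0.2(1878) = -370.4, so a = 375.6 − (-370.4) = 746
Break-even (S = 0): Y = a/MPS = 746/0.2 = 3730

Y = 3730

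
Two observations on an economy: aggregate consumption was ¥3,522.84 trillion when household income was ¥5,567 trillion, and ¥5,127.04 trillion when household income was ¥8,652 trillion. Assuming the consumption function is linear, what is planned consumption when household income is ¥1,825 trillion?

MPC = (5127.04 − 3522.84)/(8652 − 5567) = 1604.2/3085 = 0.52
a = 3522.84 − 0.52(5567) = 3522.84 − 2894.84 = 628
C = 628 + 0.52(1825) = 628 + 949 = 1577

C = 1577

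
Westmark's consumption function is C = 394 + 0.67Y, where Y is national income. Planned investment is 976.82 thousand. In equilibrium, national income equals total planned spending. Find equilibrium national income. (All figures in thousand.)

Y = 4154

Y = C + I = 394 + 0.67Y + 976.82
Y − 0.67Y = 1370.82
0.33Y = 1370.82, so Y = 1370.82/0.33 = 4154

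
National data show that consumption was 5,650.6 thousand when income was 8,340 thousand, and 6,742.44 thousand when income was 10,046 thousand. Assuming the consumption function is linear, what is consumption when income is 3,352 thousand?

MPC = (6742.44 − 5650.6)/(10046 − 8340) = 1091.84/1706 = 0.64
a = 5650.6 − 0.64(8340) = 5650.6 − 5337.6 = 313
C = 313 + 0.64(3352) = 313 + 2145.28 = 2458.28

C = 2458.28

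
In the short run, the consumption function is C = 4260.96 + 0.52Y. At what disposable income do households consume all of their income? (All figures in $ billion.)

At break-even, C = Y: 4260.96 + 0.52Y = Y
0.48Y = 4260.96, so Y = 4260.96/0.48 = 8877

Y = 8877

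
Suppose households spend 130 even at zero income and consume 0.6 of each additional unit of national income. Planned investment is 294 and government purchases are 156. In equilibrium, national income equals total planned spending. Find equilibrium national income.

Y = C + I + G = 130 + 0.6Y + 294 + 156
Y − 0.6Y = 580
0.4Y = 580, so Y = 580/0.4 = 1450

Y = 1450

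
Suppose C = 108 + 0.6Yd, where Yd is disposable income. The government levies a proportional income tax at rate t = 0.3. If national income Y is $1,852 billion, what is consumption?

C = 885.84

Yd = (1 − 0.3)(1852) = 0.7(1852) = 1296.4
C = 108 + 0.6(1296.4) = 108 + 777.84 = 885.84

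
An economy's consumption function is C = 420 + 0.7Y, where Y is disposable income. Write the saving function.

S = -420 + 0.3Y

S = Y − C = Y − (420 + 0.7Y) = -420 + (1 − 0.7)Y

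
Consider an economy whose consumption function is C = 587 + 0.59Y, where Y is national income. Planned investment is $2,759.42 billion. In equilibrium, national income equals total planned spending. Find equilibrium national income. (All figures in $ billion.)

Y = C + I = 587 + 0.59Y + 2759.42
Y − 0.59Y = 3346.42
0.41Y = 3346.42, so Y = 3346.42/0.41 = 8162

Y = 8162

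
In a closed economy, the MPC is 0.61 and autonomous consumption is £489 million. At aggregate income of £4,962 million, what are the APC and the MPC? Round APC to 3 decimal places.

APC = 0.709; MPC = 0.61

MPC = 0.61 (the slope of the consumption function)
C = 489 + 0.61(4962) = 3515.82, so APC = 3515.82/4962 = 0.709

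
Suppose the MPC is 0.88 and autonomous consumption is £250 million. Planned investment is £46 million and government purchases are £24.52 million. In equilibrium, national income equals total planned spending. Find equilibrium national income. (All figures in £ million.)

Y = C + I + G = 250 + 0.88Y + 46 + 24.52
Y − 0.88Y = 320.52
0.12Y = 320.52, so Y = 320.52/0.12 = 2671

Y = 2671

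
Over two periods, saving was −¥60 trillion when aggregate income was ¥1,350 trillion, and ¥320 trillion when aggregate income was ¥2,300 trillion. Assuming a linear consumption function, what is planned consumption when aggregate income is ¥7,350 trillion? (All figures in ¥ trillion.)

C = 5010

MPS = ΔS/ΔY = (320 − (-60))/(2300 − 1350) = 380/950 = 0.4
MPC = 1 − MPS = 0.6
Autonomous saving = -60 − 0.4(1350) = -600, so a = 600
C = 600 + 0.6(7350) = 600 + 4410 = 5010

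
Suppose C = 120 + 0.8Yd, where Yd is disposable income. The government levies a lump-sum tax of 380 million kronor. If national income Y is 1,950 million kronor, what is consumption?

Yd = Y − T = 1950 − 380 = 1570
C = 120 + 0.8(1570) = 120 + 1256 = 1376

C = 1376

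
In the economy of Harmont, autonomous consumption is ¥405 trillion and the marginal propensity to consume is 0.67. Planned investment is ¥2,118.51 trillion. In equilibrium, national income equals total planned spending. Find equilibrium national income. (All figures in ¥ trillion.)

Y = C + I = 405 + 0.67Y + 2118.51
Y − 0.67Y = 2523.51
0.33Y = 2523.51, so Y = 2523.51/0.33 = 7647

Y = 7647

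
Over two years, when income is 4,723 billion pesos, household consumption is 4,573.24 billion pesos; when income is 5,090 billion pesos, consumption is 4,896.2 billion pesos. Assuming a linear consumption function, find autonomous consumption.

a = 417

MPC = ΔC/ΔY = (4896.2 − 4573.24)/(5090 − 4723) = 322.96/367 = 0.88
a = C − MPC·Y = 4573.24 − 0.88(4723) = 4573.24 − 4156.24 = 417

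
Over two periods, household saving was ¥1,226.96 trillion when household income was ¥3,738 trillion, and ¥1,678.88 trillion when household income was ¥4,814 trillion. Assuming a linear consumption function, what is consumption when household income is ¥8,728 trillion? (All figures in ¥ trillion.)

MPS = ΔS/ΔY = (1678.88 − 1226.96)/(4814 − 3738) = 451.92/1076 = 0.42
MPC = 1 − MPS = 0.58
Autonomous saving = 1226.96 − 0.42(3738) = -343, so a = 343
C = 343 + 0.58(8728) = 343 + 5062.24 = 5405.24

C = 5405.24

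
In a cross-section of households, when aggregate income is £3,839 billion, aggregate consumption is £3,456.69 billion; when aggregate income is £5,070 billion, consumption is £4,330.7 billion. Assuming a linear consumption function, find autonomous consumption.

a = 731

MPC = ΔC/ΔY = (4330.7 − 3456.69)/(5070 − 3839) = 874.01/1231 = 0.71
a = C − MPC·Y = 3456.69 − 0.71(3839) = 3456.69 − 2725.69 = 731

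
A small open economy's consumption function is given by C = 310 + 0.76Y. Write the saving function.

S = Y − C = Y − (310 + 0.76Y) = -310 + (1 − 0.76)Y

S = -310 + 0.24Y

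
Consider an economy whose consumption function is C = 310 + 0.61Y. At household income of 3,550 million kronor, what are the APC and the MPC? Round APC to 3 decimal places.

MPC = 0.61 (the slope of the consumption function)
C = 310 + 0.61(3550) = 2475.5, so APC = 2475.5/3550 = 0.697

APC = 0.697; MPC = 0.61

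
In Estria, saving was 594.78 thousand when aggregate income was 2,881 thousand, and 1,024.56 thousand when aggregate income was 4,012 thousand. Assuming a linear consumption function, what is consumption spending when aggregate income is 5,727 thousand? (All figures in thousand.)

C = 4050.74

MPS = ΔS/ΔY = (1024.56 − 594.78)/(4012 − 2881) = 429.78/1131 = 0.38
MPC = 1 − MPS = 0.62
Autonomous saving = 594.78 − 0.38(2881) = -500, so a = 500
C = 500 + 0.62(5727) = 500 + 3550.74 = 4050.74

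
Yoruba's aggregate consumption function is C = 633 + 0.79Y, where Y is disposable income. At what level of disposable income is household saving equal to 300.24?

Y = 4444

S = Y − C = -633 + 0.21Y
-633 + 0.21Y = 300.24, so 0.21Y = 933.24 and Y = 4444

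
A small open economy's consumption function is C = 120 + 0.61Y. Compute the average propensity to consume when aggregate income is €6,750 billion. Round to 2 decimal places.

C = 120 + 0.61(6750) = 4237.5
APC = C/Y = 4237.5/6750 = 0.63

APC = 0.63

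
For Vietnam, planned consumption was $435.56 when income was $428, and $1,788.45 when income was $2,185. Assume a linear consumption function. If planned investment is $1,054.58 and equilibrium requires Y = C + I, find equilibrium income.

Y = 5046

MPC = (1788.45 − 435.56)/(2185 − 428) = 1352.89/1757 = 0.77
a = 435.56 − 0.77(428) = 106
Equilibrium: Y = 106 + 0.77Y + 1054.58
0.23Y = 1160.58, so Y = 1160.58/0.23 = 5046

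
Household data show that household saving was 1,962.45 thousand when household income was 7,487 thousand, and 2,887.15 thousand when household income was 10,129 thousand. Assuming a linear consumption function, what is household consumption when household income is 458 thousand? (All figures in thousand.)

MPS = ΔS/ΔY = (2887.15 − 1962.45)/(10129 − 7487) = 924.7/2642 = 0.35
MPC = 1 − MPS = 0.65
Autonomous saving = 1962.45 − 0.35(7487) = -658, so a = 658
C = 658 + 0.65(458) = 658 + 297.7 = 955.7

C = 955.7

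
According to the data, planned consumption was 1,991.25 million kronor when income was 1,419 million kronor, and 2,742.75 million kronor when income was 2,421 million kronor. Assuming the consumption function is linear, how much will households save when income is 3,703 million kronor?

MPC = (2742.75 − 1991.25)/(2421 − 1419) = 751.5/1002 = 0.75
a = 1991.25 − 0.75(1419) = 1991.25 − 1064.25 = 927
C = 927 + 0.75(3703) = 3704.25
S = 3703 − 3704.25 = -1.25

S = -1.25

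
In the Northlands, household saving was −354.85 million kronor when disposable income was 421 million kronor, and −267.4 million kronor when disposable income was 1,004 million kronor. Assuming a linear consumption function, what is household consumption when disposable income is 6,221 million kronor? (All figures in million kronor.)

C = 5705.85

MPS = ΔS/ΔY = (-267.4 − (-354.85))/(1004 − 421) = 87.45/583 = 0.15
MPC = 1 − MPS = 0.85
Autonomous saving = -354.85 − 0.15(421) = -418, so a = 418
C = 418 + 0.85(6221) = 418 + 5287.85 = 5705.85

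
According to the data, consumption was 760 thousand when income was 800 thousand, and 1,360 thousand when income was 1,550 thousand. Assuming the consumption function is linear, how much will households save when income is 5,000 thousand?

S = 880

MPC = (1360 − 760)/(1550 − 800) = 600/750 = 0.8
a = 760 − 0.8(800) = 760 − 640 = 120
C = 120 + 0.8(5000) = 4120
S = 5000 − 4120 = 880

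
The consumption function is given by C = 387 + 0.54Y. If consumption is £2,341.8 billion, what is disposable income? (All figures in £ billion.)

387 + 0.54Y = 2341.8
0.54Y = 1954.8, so Y = 1954.8/0.54 = 3620

Y = 3620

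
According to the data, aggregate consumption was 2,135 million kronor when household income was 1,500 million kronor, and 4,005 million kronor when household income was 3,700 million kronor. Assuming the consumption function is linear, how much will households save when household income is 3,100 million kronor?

MPC = (4005 − 2135)/(3700 − 1500) = 1870/2200 = 0.85
a = 2135 − 0.85(1500) = 2135 − 1275 = 860
C = 860 + 0.85(3100) = 3495
S = 3100 − 3495 = -395

S = -395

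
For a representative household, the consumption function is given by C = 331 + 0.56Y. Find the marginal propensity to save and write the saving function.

MPS = 0.44; S = -331 + 0.44Y

MPS = 1 − MPC = 1 − 0.56 = 0.44
S = Y − C = -331 + 0.44Y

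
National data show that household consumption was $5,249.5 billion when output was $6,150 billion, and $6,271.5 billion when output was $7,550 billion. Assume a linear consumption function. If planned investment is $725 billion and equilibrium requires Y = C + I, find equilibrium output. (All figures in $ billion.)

Y = 5500

MPC = (6271.5 − 5249.5)/(7550 − 6150) = 1022/1400 = 0.73
a = 5249.5 − 0.73(6150) = 760
Equilibrium: Y = 760 + 0.73Y + 725
0.27Y = 1485, so Y = 1485/0.27 = 5500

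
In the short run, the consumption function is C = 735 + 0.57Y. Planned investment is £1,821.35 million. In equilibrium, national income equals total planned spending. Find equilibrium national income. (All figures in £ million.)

Y = 5945

Y = C + I = 735 + 0.57Y + 1821.35
Y − 0.57Y = 2556.35
0.43Y = 2556.35, so Y = 2556.35/0.43 = 5945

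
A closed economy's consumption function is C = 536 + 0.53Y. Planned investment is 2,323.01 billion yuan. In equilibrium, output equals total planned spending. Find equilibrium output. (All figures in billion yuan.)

Y = 6083

Y = C + I = 536 + 0.53Y + 2323.01
Y − 0.53Y = 2859.01
0.47Y = 2859.01, so Y = 2859.01/0.47 = 6083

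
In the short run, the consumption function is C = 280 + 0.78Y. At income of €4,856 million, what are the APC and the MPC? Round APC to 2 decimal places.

APC = 0.84; MPC = 0.78

MPC = 0.78 (the slope of the consumption function)
C = 280 + 0.78(4856) = 4067.68, so APC = 4067.68/4856 = 0.84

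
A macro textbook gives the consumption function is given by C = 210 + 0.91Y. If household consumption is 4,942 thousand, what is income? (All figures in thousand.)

210 + 0.91Y = 4942
0.91Y = 4732, so Y = 4732/0.91 = 5200

Y = 5200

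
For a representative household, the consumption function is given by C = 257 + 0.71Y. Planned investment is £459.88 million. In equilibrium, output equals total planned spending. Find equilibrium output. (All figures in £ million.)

Y = C + I = 257 + 0.71Y + 459.88
Y − 0.71Y = 716.88
0.29Y = 716.88, so Y = 716.88/0.29 = 2472

Y = 2472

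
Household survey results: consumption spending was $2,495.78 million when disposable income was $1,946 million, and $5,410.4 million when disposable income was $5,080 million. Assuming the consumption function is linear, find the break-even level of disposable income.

Y = 9800

MPC = (5410.4 − 2495.78)/(5080 − 1946) = 2914.62/3134 = 0.93
a = 2495.78 − 0.93(1946) = 2495.78 − 1809.78 = 686
Break-even: Y = a/(1−MPC) = 686/0.07 = 9800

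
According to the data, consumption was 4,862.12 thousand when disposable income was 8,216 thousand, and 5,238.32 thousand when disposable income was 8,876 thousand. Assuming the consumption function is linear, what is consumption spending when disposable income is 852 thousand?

C = 664.64

MPC = (5238.32 − 4862.12)/(8876 − 8216) = 376.2/660 = 0.57
a = 4862.12 − 0.57(8216) = 4862.12 − 4683.12 = 179
C = 179 + 0.57(852) = 179 + 485.64 = 664.64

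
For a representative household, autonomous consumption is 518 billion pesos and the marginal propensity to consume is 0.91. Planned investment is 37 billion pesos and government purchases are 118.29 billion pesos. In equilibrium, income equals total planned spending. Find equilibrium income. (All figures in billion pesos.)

Y = C + I + G = 518 + 0.91Y + 37 + 118.29
Y − 0.91Y = 673.29
0.09Y = 673.29, so Y = 673.29/0.09 = 7481

Y = 7481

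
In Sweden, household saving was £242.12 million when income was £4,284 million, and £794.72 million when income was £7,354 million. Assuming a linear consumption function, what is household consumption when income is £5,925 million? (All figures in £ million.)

MPS = ΔS/ΔY = (794.72 − 242.12)/(7354 − 4284) = 552.6/3070 = 0.18
MPC = 1 − MPS = 0.82
Autonomous saving = 242.12 − 0.18(4284) = -529, so a = 529
C = 529 + 0.82(5925) = 529 + 4858.5 = 5387.5

C = 5387.5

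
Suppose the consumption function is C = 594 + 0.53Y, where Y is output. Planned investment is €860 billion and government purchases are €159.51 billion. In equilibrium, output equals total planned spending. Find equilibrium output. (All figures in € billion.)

Y = 3433

Y = C + I + G = 594 + 0.53Y + 860 + 159.51
Y − 0.53Y = 1613.51
0.47Y = 1613.51, so Y = 1613.51/0.47 = 3433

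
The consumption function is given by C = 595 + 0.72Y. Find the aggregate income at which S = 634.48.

Y = 4391

S = Y − C = -595 + 0.28Y
-595 + 0.28Y = 634.48, so 0.28Y = 1229.48 and Y = 4391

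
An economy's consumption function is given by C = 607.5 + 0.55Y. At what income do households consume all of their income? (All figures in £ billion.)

At break-even, C = Y: 607.5 + 0.55Y = Y
0.45Y = 607.5, so Y = 607.5/0.45 = 1350

Y = 1350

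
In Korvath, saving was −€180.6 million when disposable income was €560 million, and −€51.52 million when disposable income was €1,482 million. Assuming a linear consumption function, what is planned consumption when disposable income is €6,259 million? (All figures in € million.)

MPS = ΔS/ΔY = (-51.52 − (-180.6))/(1482 − 560) = 129.08/922 = 0.14
MPC = 1 − MPS = 0.86
Autonomous saving = -180.6 − 0.14(560) = -259, so a = 259
C = 259 + 0.86(6259) = 259 + 5382.74 = 5641.74

C = 5641.74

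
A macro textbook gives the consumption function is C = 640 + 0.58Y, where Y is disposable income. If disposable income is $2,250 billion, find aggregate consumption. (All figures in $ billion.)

C = 1945

C = 640 + 0.58(2250) = 640 + 1305 = 1945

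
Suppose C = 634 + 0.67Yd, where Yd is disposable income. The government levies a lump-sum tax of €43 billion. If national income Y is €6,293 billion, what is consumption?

Yd = Y − T = 6293 − 43 = 6250
C = 634 + 0.67(6250) = 634 + 4187.5 = 4821.5

C = 4821.5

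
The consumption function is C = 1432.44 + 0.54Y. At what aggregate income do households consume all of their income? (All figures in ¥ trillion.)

At break-even, C = Y: 1432.44 + 0.54Y = Y
0.46Y = 1432.44, so Y = 1432.44/0.46 = 3114

Y = 3114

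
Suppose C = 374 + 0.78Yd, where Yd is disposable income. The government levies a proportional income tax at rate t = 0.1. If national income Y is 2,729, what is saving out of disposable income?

Yd = (1 − 0.1)(2729) = 0.9(2729) = 2456.1
C = 374 + 0.78(2456.1) = 374 + 1915.758 = 2289.758
S = Yd − C = 2456.1 − 2289.758 = 166.342

S = 166.342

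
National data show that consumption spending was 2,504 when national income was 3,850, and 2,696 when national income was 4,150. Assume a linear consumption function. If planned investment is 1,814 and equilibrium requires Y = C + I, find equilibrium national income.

Y = 5150

MPC = (2696 − 2504)/(4150 − 3850) = 192/300 = 0.64
a = 2504 − 0.64(3850) = 40
Equilibrium: Y = 40 + 0.64Y + 1814
0.36Y = 1854, so Y = 1854/0.36 = 5150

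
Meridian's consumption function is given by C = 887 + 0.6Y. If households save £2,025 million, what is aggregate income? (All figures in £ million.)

Y = 7280

S = Y − C = -887 + 0.4Y
-887 + 0.4Y = 2025, so 0.4Y = 2912 and Y = 7280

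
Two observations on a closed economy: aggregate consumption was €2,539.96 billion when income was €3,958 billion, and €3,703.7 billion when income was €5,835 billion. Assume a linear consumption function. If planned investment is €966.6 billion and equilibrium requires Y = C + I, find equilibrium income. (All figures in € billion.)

Y = 2770

MPC = (3703.7 − 2539.96)/(5835 − 3958) = 1163.74/1877 = 0.62
a = 2539.96 − 0.62(3958) = 86
Equilibrium: Y = 86 + 0.62Y + 966.6
0.38Y = 1052.6, so Y = 1052.6/0.38 = 2770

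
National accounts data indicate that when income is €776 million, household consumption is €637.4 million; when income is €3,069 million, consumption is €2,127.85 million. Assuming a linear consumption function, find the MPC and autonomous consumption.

MPC = ΔC/ΔY = (2127.85 − 637.4)/(3069 − 776) = 1490.45/2293 = 0.65
a = C − MPC·Y = 637.4 − 0.65(776) = 637.4 − 504.4 = 133

MPC = 0.65; a = 133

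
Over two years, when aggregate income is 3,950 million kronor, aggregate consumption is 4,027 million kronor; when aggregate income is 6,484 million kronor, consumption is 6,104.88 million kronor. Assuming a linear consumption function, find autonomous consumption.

a = 788

MPC = ΔC/ΔY = (6104.88 − 4027)/(6484 − 3950) = 2077.88/2534 = 0.82
a = C − MPC·Y = 4027 − 0.82(3950) = 4027 − 3239 = 788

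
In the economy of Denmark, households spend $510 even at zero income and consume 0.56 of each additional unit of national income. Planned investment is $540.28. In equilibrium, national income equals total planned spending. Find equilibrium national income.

Y = 2387

Y = C + I = 510 + 0.56Y + 540.28
Y − 0.56Y = 1050.28
0.44Y = 1050.28, so Y = 1050.28/0.44 = 2387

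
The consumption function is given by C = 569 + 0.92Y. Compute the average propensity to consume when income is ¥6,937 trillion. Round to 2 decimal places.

C = 569 + 0.92(6937) = 6951.04
APC = C/Y = 6951.04/6937 = 1.00

APC = 1.00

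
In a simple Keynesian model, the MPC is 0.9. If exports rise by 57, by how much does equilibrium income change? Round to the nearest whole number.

The multiplier is 1/(1 − MPC) = 1/0.1.
ΔY = 57/0.1 = 570.00 ≈ 570

ΔY ≈ 570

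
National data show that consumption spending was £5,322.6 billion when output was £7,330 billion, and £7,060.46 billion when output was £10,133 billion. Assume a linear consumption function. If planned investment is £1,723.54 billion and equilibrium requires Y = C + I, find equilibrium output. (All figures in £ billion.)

MPC = (7060.46 − 5322.6)/(10133 − 7330) = 1737.86/2803 = 0.62
a = 5322.6 − 0.62(7330) = 778
Equilibrium: Y = 778 + 0.62Y + 1723.54
0.38Y = 2501.54, so Y = 2501.54/0.38 = 6583

Y = 6583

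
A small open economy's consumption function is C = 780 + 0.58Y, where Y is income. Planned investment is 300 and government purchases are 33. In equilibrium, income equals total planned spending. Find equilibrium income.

Y = C + I + G = 780 + 0.58Y + 300 + 33
Y − 0.58Y = 1113
0.42Y = 1113, so Y = 1113/0.42 = 2650

Y = 2650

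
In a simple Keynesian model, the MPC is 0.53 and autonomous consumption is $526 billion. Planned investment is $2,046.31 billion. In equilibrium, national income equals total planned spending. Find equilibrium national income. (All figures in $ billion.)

Y = C + I = 526 + 0.53Y + 2046.31
Y − 0.53Y = 2572.31
0.47Y = 2572.31, so Y = 2572.31/0.47 = 5473

Y = 5473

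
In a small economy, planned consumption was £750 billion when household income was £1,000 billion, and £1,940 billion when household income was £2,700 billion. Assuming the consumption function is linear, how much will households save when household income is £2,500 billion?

MPC = (1940 − 750)/(2700 − 1000) = 1190/1700 = 0.7
a = 750 − 0.7(1000) = 750 − 700 = 50
C = 50 + 0.7(2500) = 1800
S = 2500 − 1800 = 700

S = 700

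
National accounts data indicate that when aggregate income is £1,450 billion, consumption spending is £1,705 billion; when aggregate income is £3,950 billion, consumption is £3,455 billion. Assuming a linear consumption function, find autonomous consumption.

a = 690

MPC = ΔC/ΔY = (3455 − 1705)/(3950 − 1450) = 1750/2500 = 0.7
a = C − MPC·Y = 1705 − 0.7(1450) = 1705 − 1015 = 690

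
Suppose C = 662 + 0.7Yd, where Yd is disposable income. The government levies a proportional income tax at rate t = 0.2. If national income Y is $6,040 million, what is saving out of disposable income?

S = 787.6

Yd = (1 − 0.2)(6040) = 0.8(6040) = 4832
C = 662 + 0.7(4832) = 662 + 3382.4 = 4044.4
S = Yd − C = 4832 − 4044.4 = 787.6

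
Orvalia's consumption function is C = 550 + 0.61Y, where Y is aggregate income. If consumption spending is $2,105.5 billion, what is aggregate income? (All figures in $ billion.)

Y = 2550

550 + 0.61Y = 2105.5
0.61Y = 1555.5, so Y = 1555.5/0.61 = 2550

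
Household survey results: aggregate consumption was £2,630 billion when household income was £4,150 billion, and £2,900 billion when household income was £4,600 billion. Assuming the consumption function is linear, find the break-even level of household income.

MPC = (2900 − 2630)/(4600 − 4150) = 270/450 = 0.6
a = 2630 − 0.6(4150) = 2630 − 2490 = 140
Break-even: Y = a/(1−MPC) = 140/0.4 = 350

Y = 350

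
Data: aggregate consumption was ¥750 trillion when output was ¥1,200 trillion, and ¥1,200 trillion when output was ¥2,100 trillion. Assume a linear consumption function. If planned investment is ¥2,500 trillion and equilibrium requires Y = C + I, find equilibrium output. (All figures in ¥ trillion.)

MPC = (1200 − 750)/(2100 − 1200) = 450/900 = 0.5
a = 750 − 0.5(1200) = 150
Equilibrium: Y = 150 + 0.5Y + 2500
0.5Y = 2650, so Y = 2650/0.5 = 5300

Y = 5300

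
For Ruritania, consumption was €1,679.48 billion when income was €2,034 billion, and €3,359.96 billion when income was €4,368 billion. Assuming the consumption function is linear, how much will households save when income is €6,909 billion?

S = 1719.52

MPC = (3359.96 − 1679.48)/(4368 − 2034) = 1680.48/2334 = 0.72
a = 1679.48 − 0.72(2034) = 1679.48 − 1464.48 = 215
C = 215 + 0.72(6909) = 5189.48
S = 6909 − 5189.48 = 1719.52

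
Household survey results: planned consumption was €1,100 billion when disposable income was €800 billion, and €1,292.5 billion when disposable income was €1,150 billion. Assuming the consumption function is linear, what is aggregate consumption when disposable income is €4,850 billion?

MPC = (1292.5 − 1100)/(1150 − 800) = 192.5/350 = 0.55
a = 1100 − 0.55(800) = 1100 − 440 = 660
C = 660 + 0.55(4850) = 660 + 2667.5 = 3327.5

C = 3327.5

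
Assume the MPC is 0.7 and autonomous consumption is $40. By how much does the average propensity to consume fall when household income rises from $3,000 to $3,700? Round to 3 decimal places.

At Y = 3000: C = 40 + 0.7(3000) = 2140, APC = 2140/3000 = 0.7133
At Y = 3700: C = 2630, APC = 2630/3700 = 0.7108
Fall in APC = 0.7133 − 0.7108 = 0.0025 ≈ 0.003

ΔAPC = 0.003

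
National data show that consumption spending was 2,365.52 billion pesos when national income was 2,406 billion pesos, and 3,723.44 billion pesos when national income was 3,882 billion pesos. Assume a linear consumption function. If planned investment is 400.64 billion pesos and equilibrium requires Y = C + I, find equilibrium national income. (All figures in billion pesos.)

MPC = (3723.44 − 2365.52)/(3882 − 2406) = 1357.92/1476 = 0.92
a = 2365.52 − 0.92(2406) = 152
Equilibrium: Y = 152 + 0.92Y + 400.64
0.08Y = 552.64, so Y = 552.64/0.08 = 6908

Y = 6908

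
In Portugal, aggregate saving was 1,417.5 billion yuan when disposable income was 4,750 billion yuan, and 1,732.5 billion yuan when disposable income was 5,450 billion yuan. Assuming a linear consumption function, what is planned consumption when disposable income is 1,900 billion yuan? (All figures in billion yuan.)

MPS = ΔS/ΔY = (1732.5 − 1417.5)/(5450 − 4750) = 315/700 = 0.45
MPC = 1 − MPS = 0.55
Autonomous saving = 1417.5 − 0.45(4750) = -720, so a = 720
C = 720 + 0.55(1900) = 720 + 1045 = 1765

C = 1765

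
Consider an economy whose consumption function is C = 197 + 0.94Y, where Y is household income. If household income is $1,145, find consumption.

C = 197 + 0.94(1145) = 197 + 1076.3 = 1273.3

C = 1273.3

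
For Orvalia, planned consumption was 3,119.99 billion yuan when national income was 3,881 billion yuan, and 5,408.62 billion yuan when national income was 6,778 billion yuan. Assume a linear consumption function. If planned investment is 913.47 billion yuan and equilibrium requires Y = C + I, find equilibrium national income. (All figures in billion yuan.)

MPC = (5408.62 − 3119.99)/(6778 − 3881) = 2288.63/2897 = 0.79
a = 3119.99 − 0.79(3881) = 54
Equilibrium: Y = 54 + 0.79Y + 913.47
0.21Y = 967.47, so Y = 967.47/0.21 = 4607

Y = 4607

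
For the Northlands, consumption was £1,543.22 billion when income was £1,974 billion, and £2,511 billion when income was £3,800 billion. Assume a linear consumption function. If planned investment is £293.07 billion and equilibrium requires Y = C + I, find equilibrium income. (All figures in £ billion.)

MPC = (2511 − 1543.22)/(3800 − 1974) = 967.78/1826 = 0.53
a = 1543.22 − 0.53(1974) = 497
Equilibrium: Y = 497 + 0.53Y + 293.07
0.47Y = 790.07, so Y = 790.07/0.47 = 1681

Y = 1681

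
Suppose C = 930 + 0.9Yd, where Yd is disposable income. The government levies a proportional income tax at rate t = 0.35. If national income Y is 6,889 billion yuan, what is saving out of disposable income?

Yd = (1 − 0.35)(6889) = 0.65(6889) = 4477.85
C = 930 + 0.9(4477.85) = 930 + 4030.065 = 4960.065
S = Yd − C = 4477.85 − 4960.065 = -482.215

S = -482.215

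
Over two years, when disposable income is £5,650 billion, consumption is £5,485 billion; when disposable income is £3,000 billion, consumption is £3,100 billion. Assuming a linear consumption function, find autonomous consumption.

a = 400

MPC = ΔC/ΔY = (5485 − 3100)/(5650 − 3000) = 2385/2650 = 0.9
a = C − MPC·Y = 3100 − 0.9(3000) = 3100 − 2700 = 400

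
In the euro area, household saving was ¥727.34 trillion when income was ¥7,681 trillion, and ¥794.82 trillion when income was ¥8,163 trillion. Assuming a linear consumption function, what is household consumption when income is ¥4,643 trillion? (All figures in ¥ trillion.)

MPS = ΔS/ΔY = (794.82 − 727.34)/(8163 − 7681) = 67.48/482 = 0.14
MPC = 1 − MPS = 0.86
Autonomous saving = 727.34 − 0.14(7681) = -348, so a = 348
C = 348 + 0.86(4643) = 348 + 3992.98 = 4340.98

C = 4340.98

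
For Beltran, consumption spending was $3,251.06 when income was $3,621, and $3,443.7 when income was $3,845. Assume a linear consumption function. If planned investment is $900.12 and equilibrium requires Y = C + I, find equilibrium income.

Y = 7408

MPC = (3443.7 − 3251.06)/(3845 − 3621) = 192.64/224 = 0.86
a = 3251.06 − 0.86(3621) = 137
Equilibrium: Y = 137 + 0.86Y + 900.12
0.14Y = 1037.12, so Y = 1037.12/0.14 = 7408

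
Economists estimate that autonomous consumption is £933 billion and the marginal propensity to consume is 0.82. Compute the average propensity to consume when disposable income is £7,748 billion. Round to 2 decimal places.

APC = 0.94

C = 933 + 0.82(7748) = 7286.36
APC = C/Y = 7286.36/7748 = 0.94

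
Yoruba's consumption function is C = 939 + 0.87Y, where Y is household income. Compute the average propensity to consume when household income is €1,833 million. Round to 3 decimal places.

APC = 1.382

C = 939 + 0.87(1833) = 2533.71
APC = C/Y = 2533.71/1833 = 1.382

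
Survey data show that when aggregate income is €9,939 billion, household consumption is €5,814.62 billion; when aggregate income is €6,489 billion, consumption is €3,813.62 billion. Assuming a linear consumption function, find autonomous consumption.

MPC = ΔC/ΔY = (5814.62 − 3813.62)/(9939 − 6489) = 2001/3450 = 0.58
a = C − MPC·Y = 3813.62 − 0.58(6489) = 3813.62 − 3763.62 = 50

a = 50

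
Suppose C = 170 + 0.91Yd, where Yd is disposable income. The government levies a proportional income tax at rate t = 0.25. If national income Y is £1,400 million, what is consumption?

C = 1125.5

Yd = (1 − 0.25)(1400) = 0.75(1400) = 1050
C = 170 + 0.91(1050) = 170 + 955.5 = 1125.5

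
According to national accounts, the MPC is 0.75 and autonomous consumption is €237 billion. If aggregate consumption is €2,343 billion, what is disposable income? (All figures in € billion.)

237 + 0.75Y = 2343
0.75Y = 2106, so Y = 2106/0.75 = 2808

Y = 2808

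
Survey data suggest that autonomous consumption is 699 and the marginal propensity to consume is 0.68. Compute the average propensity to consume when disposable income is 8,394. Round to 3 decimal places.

C = 699 + 0.68(8394) = 6406.92
APC = C/Y = 6406.92/8394 = 0.763

APC = 0.763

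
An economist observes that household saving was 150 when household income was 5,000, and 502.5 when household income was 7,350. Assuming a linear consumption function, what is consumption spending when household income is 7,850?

MPS = ΔS/ΔY = (502.5 − 150)/(7350 − 5000) = 352.5/2350 = 0.15
MPC = 1 − MPS = 0.85
Autonomous saving = 150 − 0.15(5000) = -600, so a = 600
C = 600 + 0.85(7850) = 600 + 6672.5 = 7272.5

C = 7272.5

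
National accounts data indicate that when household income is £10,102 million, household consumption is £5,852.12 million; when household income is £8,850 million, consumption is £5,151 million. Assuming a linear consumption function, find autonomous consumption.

MPC = ΔC/ΔY = (5852.12 − 5151)/(10102 − 8850) = 701.12/1252 = 0.56
a = C − MPC·Y = 5151 − 0.56(8850) = 5151 − 4956 = 195

a = 195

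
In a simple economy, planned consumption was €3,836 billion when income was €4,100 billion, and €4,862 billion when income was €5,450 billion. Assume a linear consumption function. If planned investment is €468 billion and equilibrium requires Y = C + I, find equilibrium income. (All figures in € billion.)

MPC = (4862 − 3836)/(5450 − 4100) = 1026/1350 = 0.76
a = 3836 − 0.76(4100) = 720
Equilibrium: Y = 720 + 0.76Y + 468
0.24Y = 1188, so Y = 1188/0.24 = 4950

Y = 4950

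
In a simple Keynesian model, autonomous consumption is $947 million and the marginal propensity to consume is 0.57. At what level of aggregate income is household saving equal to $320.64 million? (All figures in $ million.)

S = Y − C = -947 + 0.43Y
-947 + 0.43Y = 320.64, so 0.43Y = 1267.64 and Y = 2948

Y = 2948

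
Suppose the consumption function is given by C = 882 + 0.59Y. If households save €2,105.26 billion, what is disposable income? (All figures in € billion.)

S = Y − C = -882 + 0.41Y
-882 + 0.41Y = 2105.26, so 0.41Y = 2987.26 and Y = 7286

Y = 7286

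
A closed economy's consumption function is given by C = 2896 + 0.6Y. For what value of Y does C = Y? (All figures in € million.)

At break-even, C = Y: 2896 + 0.6Y = Y
0.4Y = 2896, so Y = 2896/0.4 = 7240

Y = 7240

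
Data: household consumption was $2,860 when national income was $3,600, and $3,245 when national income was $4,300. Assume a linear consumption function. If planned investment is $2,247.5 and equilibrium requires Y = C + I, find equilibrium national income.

Y = 6950

MPC = (3245 − 2860)/(4300 − 3600) = 385/700 = 0.55
a = 2860 − 0.55(3600) = 880
Equilibrium: Y = 880 + 0.55Y + 2247.5
0.45Y = 3127.5, so Y = 3127.5/0.45 = 6950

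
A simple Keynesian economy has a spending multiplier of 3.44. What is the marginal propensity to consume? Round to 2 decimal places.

MPC = 0.71

k = 1/(1 − MPC), so 1 − MPC = 1/k = 1/3.44 = 0.2907
MPC = 1 − 0.2907 = 0.71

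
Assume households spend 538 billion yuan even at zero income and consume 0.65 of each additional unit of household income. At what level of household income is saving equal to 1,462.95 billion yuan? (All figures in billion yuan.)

S = Y − C = -538 + 0.35Y
-538 + 0.35Y = 1462.95, so 0.35Y = 2000.95 and Y = 5717

Y = 5717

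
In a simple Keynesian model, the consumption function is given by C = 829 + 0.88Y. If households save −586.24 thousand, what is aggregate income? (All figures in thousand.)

S = Y − C = -829 + 0.12Y
-829 + 0.12Y = -586.24, so 0.12Y = 242.76 and Y = 2023

Y = 2023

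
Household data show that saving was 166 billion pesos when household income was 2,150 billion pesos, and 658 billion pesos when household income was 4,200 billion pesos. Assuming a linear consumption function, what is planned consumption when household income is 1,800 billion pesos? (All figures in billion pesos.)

C = 1718

MPS = ΔS/ΔY = (658 − 166)/(4200 − 2150) = 492/2050 = 0.24
MPC = 1 − MPS = 0.76
Autonomous saving = 166 − 0.24(2150) = -350, so a = 350
C = 350 + 0.76(1800) = 350 + 1368 = 1718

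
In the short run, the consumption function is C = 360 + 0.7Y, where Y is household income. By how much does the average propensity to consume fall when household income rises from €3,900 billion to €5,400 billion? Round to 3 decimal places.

ΔAPC = 0.026

At Y = 3900: C = 360 + 0.7(3900) = 3090, APC = 3090/3900 = 0.7923
At Y = 5400: C = 4140, APC = 4140/5400 = 0.7667
Fall in APC = 0.7923 − 0.7667 = 0.0256 ≈ 0.026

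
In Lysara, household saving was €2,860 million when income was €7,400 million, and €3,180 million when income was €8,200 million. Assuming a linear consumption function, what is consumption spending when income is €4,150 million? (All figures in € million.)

C = 2590

MPS = ΔS/ΔY = (3180 − 2860)/(8200 − 7400) = 320/800 = 0.4
MPC = 1 − MPS = 0.6
Autonomous saving = 2860 − 0.4(7400) = -100, so a = 100
C = 100 + 0.6(4150) = 100 + 2490 = 2590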